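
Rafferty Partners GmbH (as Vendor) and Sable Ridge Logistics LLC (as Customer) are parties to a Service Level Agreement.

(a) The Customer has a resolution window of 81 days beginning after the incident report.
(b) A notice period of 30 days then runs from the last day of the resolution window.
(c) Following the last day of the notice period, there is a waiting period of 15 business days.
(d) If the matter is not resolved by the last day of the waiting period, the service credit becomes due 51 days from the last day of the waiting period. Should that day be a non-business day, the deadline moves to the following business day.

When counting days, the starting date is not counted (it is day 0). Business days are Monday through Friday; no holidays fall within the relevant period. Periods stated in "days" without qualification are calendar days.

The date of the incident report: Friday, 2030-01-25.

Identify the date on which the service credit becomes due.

2030-07-29

The last day of the resolution window: 2030-01-25 + 81 days = 2030-04-16.
The last day of the notice period: 30 calendar days after 2030-04-16 is 2030-05-16.
The last day of the waiting period: counting 15 business days from Thursday, 2030-05-16 (May 17, May 20, May 21, May 22, …, Jun 4, Jun 5, Jun 6, skipping weekends) reaches Thursday, 2030-06-06.
The date on which the service credit becomes due: 51 calendar days after 2030-06-06 is 2030-07-27. That falls on a Saturday, so it rolls to the next business day, Monday, 2030-07-29.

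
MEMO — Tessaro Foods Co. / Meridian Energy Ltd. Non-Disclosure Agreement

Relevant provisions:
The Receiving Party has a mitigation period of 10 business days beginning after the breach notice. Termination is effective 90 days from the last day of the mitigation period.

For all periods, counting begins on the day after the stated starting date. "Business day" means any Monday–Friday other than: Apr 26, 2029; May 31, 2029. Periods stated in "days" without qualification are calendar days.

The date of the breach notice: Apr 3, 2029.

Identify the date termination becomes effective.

The last day of the mitigation period: 10 business days after Tuesday, Apr 3, 2029, skipping weekends — Apr 4, Apr 5, Apr 6, Apr 9, Apr 10, Apr 11, Apr 12, Apr 13, Apr 16, Apr 17 — lands on Tuesday, Apr 17, 2029.
Adding 90 calendar days to Apr 17, 2029 gives Jul 16, 2029, which is the date termination becomes effective.

Jul 16, 2029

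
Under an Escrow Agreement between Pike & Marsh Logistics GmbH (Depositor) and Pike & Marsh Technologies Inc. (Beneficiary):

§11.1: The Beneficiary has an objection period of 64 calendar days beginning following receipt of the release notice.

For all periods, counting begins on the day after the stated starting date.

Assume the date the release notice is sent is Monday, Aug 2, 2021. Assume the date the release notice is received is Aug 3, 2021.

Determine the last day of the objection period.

Adding 64 calendar days to Aug 3, 2021 gives Oct 6, 2021, which is the last day of the objection period.

Oct 6, 2021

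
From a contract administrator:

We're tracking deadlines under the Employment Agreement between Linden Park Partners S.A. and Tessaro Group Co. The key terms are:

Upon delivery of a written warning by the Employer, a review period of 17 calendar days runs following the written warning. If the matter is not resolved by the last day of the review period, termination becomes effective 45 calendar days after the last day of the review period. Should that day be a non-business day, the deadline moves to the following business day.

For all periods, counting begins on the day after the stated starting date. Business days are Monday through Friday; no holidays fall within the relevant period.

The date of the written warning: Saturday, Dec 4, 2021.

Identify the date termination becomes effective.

Feb 4, 2022

Adding 17 calendar days to Dec 4, 2021 gives Dec 21, 2021, which is the last day of the review period.
Adding 45 calendar days to Dec 21, 2021 gives Feb 4, 2022, which is the date termination becomes effective. Feb 4, 2022 is a Friday, so no roll-forward applies.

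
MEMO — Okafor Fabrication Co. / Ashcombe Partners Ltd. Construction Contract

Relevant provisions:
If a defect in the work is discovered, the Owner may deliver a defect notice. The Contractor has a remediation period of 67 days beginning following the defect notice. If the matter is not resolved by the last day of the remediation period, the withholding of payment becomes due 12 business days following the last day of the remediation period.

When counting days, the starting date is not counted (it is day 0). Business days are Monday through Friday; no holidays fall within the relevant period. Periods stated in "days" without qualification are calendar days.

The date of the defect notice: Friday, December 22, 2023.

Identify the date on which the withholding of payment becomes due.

March 14, 2024

The last day of the remediation period: 67 calendar days after December 22, 2023 is February 27, 2024.
The date on which the withholding of payment becomes due: counting 12 business days from Tuesday, February 27, 2024 (Feb 28, Feb 29, Mar 1, Mar 4, …, Mar 12, Mar 13, Mar 14, skipping weekends) reaches Thursday, March 14, 2024.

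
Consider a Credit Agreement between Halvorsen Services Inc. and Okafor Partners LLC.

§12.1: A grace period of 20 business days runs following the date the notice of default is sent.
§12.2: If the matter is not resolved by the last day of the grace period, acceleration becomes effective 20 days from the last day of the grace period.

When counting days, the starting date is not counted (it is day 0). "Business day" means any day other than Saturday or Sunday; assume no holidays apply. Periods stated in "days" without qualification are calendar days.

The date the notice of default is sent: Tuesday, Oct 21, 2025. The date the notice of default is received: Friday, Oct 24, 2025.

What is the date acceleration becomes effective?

From Tuesday, Oct 21, 2025, 20 business days (Oct 22, Oct 23, Oct 24, Oct 27, …, Nov 14, Nov 17, Nov 18, skipping weekends) brings us to Tuesday, Nov 18, 2025, which is the last day of the grace period.
The date acceleration becomes effective: 20 calendar days after Nov 18, 2025 is Dec 8, 2025.

Dec 8, 2025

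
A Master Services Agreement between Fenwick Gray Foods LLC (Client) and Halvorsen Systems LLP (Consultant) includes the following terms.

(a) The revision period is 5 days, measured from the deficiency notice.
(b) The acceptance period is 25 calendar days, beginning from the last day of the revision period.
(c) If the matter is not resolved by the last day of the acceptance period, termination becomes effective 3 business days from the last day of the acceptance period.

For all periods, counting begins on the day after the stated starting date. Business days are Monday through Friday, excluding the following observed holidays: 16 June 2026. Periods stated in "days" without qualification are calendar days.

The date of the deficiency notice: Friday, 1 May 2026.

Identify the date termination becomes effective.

Adding 5 calendar days to 1 May 2026 gives 6 May 2026, which is the last day of the revision period.
The last day of the acceptance period: 25 calendar days after 6 May 2026 is 31 May 2026.
The date termination becomes effective: 3 business days after Sunday, 31 May 2026, skipping weekends — Jun 1, Jun 2, Jun 3 — lands on Wednesday, 3 June 2026.

3 June 2026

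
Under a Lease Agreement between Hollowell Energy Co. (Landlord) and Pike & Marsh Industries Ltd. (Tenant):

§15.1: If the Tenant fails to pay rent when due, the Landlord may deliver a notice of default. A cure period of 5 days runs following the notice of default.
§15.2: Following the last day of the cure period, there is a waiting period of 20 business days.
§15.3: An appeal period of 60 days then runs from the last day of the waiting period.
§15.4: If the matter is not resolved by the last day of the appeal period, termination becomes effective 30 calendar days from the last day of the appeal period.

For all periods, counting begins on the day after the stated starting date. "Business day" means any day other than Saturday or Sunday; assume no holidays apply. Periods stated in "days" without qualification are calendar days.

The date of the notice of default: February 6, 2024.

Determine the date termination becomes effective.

The last day of the cure period: February 6, 2024 + 5 days = February 11, 2024.
The last day of the waiting period: counting 20 business days from Sunday, February 11, 2024 (Feb 12, Feb 13, Feb 14, Feb 15, …, Mar 6, Mar 7, Mar 8, skipping weekends) reaches Friday, March 8, 2024.
The last day of the appeal period: March 8, 2024 + 60 days = May 7, 2024.
The date termination becomes effective: May 7, 2024 + 30 days = June 6, 2024.

June 6, 2024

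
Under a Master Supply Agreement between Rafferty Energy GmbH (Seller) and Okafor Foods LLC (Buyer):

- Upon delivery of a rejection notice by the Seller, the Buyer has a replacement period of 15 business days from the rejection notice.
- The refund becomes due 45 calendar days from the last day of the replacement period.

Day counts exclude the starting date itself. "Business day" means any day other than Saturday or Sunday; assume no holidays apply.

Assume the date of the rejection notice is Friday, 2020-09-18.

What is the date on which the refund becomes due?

From Friday, 2020-09-18, 15 business days (Sep 21, Sep 22, Sep 23, Sep 24, …, Oct 7, Oct 8, Oct 9, skipping weekends) brings us to Friday, 2020-10-09, which is the last day of the replacement period.
Adding 45 calendar days to 2020-10-09 gives 2020-11-23, which is the date on which the refund becomes due.

2020-11-23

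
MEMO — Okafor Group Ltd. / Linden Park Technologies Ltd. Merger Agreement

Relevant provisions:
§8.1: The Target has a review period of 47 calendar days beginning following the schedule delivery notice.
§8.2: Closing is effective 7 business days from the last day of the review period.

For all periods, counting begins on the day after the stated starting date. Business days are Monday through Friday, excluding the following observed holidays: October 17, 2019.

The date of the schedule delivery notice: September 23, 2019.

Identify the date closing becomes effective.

November 19, 2019

The last day of the review period: 47 calendar days after September 23, 2019 is November 9, 2019.
From Saturday, November 9, 2019, 7 business days (Nov 11, Nov 12, Nov 13, Nov 14, Nov 15, Nov 18, Nov 19, skipping weekends) brings us to Tuesday, November 19, 2019, which is the date closing becomes effective.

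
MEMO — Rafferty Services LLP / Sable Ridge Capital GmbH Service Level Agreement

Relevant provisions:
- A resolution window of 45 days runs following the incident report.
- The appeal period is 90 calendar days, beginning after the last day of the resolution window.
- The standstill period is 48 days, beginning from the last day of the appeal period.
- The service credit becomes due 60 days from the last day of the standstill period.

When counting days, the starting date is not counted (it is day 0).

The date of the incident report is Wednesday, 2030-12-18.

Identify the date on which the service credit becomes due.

The last day of the resolution window: 2030-12-18 + 45 days = 2031-02-01.
The last day of the appeal period: 2031-02-01 + 90 days = 2031-05-02.
The last day of the standstill period: 48 calendar days after 2031-05-02 is 2031-06-19.
The date on which the service credit becomes due: 60 calendar days after 2031-06-19 is 2031-08-18.

2031-08-18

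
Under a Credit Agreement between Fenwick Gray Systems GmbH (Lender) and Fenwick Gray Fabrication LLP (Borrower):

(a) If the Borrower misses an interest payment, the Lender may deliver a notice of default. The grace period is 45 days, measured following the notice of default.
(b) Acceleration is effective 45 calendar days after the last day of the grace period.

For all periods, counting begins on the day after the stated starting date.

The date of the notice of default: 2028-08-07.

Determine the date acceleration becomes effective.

The last day of the grace period: 2028-08-07 + 45 days = 2028-09-21.
The date acceleration becomes effective: 2028-09-21 + 45 days = 2028-11-05.

2028-11-05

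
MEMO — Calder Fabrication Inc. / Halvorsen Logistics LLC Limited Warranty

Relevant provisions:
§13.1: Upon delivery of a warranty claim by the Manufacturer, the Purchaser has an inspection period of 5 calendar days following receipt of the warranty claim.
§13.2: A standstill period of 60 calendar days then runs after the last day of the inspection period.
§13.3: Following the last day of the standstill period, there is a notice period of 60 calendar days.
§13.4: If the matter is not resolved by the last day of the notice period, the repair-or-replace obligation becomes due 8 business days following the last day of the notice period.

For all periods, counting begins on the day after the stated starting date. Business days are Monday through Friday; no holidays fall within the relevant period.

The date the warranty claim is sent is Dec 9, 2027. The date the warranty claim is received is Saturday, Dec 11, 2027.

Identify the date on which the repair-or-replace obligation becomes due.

Apr 26, 2028

Adding 5 calendar days to Dec 11, 2027 gives Dec 16, 2027, which is the last day of the inspection period.
Adding 60 calendar days to Dec 16, 2027 gives Feb 14, 2028, which is the last day of the standstill period.
The last day of the notice period: Feb 14, 2028 + 60 days = Apr 14, 2028.
From Friday, Apr 14, 2028, 8 business days (Apr 17, Apr 18, Apr 19, Apr 20, Apr 21, Apr 24, Apr 25, Apr 26, skipping weekends) brings us to Wednesday, Apr 26, 2028, which is the date on which the repair-or-replace obligation becomes due.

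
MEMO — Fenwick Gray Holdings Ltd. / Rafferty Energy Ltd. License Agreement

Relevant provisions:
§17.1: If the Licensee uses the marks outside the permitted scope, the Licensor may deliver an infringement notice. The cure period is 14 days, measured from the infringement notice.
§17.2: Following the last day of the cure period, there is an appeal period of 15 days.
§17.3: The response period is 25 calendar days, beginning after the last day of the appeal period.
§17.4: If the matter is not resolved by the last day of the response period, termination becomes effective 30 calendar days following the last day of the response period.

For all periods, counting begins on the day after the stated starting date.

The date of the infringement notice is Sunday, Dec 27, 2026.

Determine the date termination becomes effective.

The last day of the cure period: Dec 27, 2026 + 14 days = Jan 10, 2027.
Adding 15 calendar days to Jan 10, 2027 gives Jan 25, 2027, which is the last day of the appeal period.
The last day of the response period: 25 calendar days after Jan 25, 2027 is Feb 19, 2027.
The date termination becomes effective: Feb 19, 2027 + 30 days = Mar 21, 2027.

Mar 21, 2027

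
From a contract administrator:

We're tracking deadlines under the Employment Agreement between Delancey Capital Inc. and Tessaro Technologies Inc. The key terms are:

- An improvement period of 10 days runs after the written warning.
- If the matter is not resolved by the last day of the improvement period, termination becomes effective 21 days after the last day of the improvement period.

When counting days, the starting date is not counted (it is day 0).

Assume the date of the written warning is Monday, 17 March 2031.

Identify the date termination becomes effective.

17 April 2031

The last day of the improvement period: 17 March 2031 + 10 days = 27 March 2031.
The date termination becomes effective: 21 calendar days after 27 March 2031 is 17 April 2031.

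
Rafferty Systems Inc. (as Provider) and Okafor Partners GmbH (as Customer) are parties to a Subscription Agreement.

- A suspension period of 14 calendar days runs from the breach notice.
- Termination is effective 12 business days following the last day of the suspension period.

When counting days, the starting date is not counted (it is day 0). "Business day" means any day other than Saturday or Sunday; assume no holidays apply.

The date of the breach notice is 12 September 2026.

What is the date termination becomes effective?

13 October 2026

The last day of the suspension period: 12 September 2026 + 14 days = 26 September 2026.
The date termination becomes effective: 12 business days after Saturday, 26 September 2026, skipping weekends — Sep 28, Sep 29, Sep 30, Oct 1, …, Oct 9, Oct 12, Oct 13 — lands on Tuesday, 13 October 2026.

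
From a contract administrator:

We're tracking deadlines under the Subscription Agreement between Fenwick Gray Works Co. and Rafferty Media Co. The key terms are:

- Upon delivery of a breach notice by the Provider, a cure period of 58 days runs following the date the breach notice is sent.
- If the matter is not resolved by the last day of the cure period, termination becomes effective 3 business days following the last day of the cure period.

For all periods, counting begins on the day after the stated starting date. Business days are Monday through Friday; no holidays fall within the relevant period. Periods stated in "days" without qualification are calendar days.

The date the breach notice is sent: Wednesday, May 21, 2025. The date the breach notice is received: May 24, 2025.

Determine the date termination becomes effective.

The last day of the cure period: 58 calendar days after May 21, 2025 is July 18, 2025.
The date termination becomes effective: 3 business days after Friday, July 18, 2025, skipping weekends — Jul 21, Jul 22, Jul 23 — lands on Wednesday, July 23, 2025.

July 23, 2025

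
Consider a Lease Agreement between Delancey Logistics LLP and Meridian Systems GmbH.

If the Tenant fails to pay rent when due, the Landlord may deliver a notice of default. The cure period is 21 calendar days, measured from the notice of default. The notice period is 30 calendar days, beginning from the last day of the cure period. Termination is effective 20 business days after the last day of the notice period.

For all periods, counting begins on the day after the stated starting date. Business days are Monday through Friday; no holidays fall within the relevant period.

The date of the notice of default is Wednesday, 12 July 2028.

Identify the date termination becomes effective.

Adding 21 calendar days to 12 July 2028 gives 2 August 2028, which is the last day of the cure period.
The last day of the notice period: 2 August 2028 + 30 days = 1 September 2028.
The date termination becomes effective: counting 20 business days from Friday, 1 September 2028 (Sep 4, Sep 5, Sep 6, Sep 7, …, Sep 27, Sep 28, Sep 29, skipping weekends) reaches Friday, 29 September 2028.

29 September 2028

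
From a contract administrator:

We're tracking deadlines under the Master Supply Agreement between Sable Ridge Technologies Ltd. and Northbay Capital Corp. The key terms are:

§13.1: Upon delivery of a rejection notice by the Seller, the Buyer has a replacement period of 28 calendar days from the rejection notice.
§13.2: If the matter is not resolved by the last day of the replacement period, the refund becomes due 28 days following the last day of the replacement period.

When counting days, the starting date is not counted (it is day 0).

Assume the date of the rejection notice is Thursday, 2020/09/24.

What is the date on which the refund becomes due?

Adding 28 calendar days to 2020/09/24 gives 2020/10/22, which is the last day of the replacement period.
The date on which the refund becomes due: 2020/10/22 + 28 days = 2020/11/19.

2020/11/19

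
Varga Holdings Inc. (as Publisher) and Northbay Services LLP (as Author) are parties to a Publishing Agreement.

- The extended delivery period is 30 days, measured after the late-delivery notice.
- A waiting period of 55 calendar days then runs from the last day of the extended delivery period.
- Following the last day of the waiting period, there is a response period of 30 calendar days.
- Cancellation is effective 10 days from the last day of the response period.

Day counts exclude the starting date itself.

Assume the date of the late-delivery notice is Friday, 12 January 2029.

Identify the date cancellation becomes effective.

17 May 2029

The last day of the extended delivery period: 12 January 2029 + 30 days = 11 February 2029.
The last day of the waiting period: 11 February 2029 + 55 days = 7 April 2029.
The last day of the response period: 7 April 2029 + 30 days = 7 May 2029.
Adding 10 calendar days to 7 May 2029 gives 17 May 2029, which is the date cancellation becomes effective.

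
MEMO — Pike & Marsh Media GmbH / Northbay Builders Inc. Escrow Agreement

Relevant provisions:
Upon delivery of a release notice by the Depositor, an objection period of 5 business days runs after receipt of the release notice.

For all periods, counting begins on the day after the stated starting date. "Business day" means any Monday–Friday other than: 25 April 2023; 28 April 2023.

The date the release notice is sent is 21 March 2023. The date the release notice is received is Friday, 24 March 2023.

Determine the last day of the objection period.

31 March 2023

From Friday, 24 March 2023, 5 business days (Mar 27, Mar 28, Mar 29, Mar 30, Mar 31, skipping weekends) brings us to Friday, 31 March 2023, which is the last day of the objection period.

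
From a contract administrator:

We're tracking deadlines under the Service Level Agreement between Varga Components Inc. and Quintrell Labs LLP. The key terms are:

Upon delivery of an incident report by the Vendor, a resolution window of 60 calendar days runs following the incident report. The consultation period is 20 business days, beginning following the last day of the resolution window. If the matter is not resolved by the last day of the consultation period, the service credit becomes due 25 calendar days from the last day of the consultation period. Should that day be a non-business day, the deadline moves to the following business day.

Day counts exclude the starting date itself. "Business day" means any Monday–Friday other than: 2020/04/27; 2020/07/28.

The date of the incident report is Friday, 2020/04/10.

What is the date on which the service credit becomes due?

The last day of the resolution window: 2020/04/10 + 60 days = 2020/06/09.
The last day of the consultation period: counting 20 business days from Tuesday, 2020/06/09 (Jun 10, Jun 11, Jun 12, Jun 15, …, Jul 3, Jul 6, Jul 7, skipping weekends) reaches Tuesday, 2020/07/07.
The date on which the service credit becomes due: 2020/07/07 + 25 days = 2020/08/01. That falls on a Saturday, so it rolls to the next business day, Monday, 2020/08/03.

2020/08/03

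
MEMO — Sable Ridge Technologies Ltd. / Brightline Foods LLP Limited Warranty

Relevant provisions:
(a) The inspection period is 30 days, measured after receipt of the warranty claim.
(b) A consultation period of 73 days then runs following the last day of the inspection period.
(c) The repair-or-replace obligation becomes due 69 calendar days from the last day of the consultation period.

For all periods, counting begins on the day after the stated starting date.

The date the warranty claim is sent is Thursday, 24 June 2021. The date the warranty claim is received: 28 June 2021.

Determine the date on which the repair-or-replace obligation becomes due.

17 December 2021

The last day of the inspection period: 28 June 2021 + 30 days = 28 July 2021.
The last day of the consultation period: 28 July 2021 + 73 days = 9 October 2021.
The date on which the repair-or-replace obligation becomes due: 69 calendar days after 9 October 2021 is 17 December 2021.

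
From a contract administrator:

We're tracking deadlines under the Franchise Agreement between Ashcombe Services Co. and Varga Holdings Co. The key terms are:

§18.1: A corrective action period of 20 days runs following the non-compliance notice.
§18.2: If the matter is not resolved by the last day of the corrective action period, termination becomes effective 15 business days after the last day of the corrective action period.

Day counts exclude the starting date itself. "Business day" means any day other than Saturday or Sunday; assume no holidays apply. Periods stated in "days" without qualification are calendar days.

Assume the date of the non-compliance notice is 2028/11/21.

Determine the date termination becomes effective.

2029/01/01

The last day of the corrective action period: 20 calendar days after 2028/11/21 is 2028/12/11.
The date termination becomes effective: 15 business days after Monday, 2028/12/11, skipping weekends — Dec 12, Dec 13, Dec 14, Dec 15, …, Dec 28, Dec 29, Jan 1 — lands on Monday, 2029/01/01.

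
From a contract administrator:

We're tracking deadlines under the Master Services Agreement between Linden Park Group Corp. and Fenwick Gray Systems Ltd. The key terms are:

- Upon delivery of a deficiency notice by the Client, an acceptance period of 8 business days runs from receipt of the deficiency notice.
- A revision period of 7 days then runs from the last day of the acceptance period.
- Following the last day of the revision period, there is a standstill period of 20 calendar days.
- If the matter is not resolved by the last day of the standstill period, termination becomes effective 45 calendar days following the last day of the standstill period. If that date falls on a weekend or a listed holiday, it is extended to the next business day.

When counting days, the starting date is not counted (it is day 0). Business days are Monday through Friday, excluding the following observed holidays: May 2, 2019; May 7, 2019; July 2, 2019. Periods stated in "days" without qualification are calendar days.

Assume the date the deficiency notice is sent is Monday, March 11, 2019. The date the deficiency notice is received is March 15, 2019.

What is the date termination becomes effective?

The last day of the acceptance period: counting 8 business days from Friday, March 15, 2019 (Mar 18, Mar 19, Mar 20, Mar 21, Mar 22, Mar 25, Mar 26, Mar 27, skipping weekends) reaches Wednesday, March 27, 2019.
The last day of the revision period: 7 calendar days after March 27, 2019 is April 3, 2019.
The last day of the standstill period: 20 calendar days after April 3, 2019 is April 23, 2019.
The date termination becomes effective: 45 calendar days after April 23, 2019 is June 7, 2019. June 7, 2019 is a Friday and is not a listed holiday, so no roll-forward applies.

June 7, 2019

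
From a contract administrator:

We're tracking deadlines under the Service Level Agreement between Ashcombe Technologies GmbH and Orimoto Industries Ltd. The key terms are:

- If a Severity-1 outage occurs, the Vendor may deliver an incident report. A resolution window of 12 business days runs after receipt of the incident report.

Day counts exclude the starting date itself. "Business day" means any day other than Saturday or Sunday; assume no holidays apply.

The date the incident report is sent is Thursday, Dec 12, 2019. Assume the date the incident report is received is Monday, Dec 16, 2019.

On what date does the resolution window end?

Jan 1, 2020

From Monday, Dec 16, 2019, 12 business days (Dec 17, Dec 18, Dec 19, Dec 20, …, Dec 30, Dec 31, Jan 1, skipping weekends) brings us to Wednesday, Jan 1, 2020, which is the last day of the resolution window.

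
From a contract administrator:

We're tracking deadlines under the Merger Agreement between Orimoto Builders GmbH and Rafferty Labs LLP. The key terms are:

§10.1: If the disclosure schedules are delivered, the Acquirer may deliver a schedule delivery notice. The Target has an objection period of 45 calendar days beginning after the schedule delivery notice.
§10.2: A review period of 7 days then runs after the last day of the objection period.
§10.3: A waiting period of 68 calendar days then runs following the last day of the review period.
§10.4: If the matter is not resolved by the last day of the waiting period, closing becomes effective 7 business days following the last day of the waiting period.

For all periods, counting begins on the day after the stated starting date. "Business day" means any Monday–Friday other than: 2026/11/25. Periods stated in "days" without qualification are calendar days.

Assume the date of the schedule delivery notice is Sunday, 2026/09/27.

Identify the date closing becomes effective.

The last day of the objection period: 45 calendar days after 2026/09/27 is 2026/11/11.
The last day of the review period: 7 calendar days after 2026/11/11 is 2026/11/18.
Adding 68 calendar days to 2026/11/18 gives 2027/01/25, which is the last day of the waiting period.
The date closing becomes effective: counting 7 business days from Monday, 2027/01/25 (Jan 26, Jan 27, Jan 28, Jan 29, Feb 1, Feb 2, Feb 3, skipping weekends) reaches Wednesday, 2027/02/03.

2027/02/03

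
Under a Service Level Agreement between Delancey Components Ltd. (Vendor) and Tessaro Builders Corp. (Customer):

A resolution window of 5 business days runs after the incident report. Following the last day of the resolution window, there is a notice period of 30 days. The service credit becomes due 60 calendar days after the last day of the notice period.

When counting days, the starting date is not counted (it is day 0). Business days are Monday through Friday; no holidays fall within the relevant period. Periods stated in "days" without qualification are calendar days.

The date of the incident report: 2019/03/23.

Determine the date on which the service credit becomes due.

From Saturday, 2019/03/23, 5 business days (Mar 25, Mar 26, Mar 27, Mar 28, Mar 29, skipping weekends) brings us to Friday, 2019/03/29, which is the last day of the resolution window.
Adding 30 calendar days to 2019/03/29 gives 2019/04/28, which is the last day of the notice period.
Adding 60 calendar days to 2019/04/28 gives 2019/06/27, which is the date on which the service credit becomes due.

2019/06/27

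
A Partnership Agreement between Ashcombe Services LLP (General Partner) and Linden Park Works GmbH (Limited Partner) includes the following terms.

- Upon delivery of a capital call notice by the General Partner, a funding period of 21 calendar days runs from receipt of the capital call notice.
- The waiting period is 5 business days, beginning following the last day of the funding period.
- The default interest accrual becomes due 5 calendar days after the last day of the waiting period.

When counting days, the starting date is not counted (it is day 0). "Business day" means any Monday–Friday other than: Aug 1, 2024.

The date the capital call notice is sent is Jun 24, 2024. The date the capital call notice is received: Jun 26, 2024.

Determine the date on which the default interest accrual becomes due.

The last day of the funding period: Jun 26, 2024 + 21 days = Jul 17, 2024.
From Wednesday, Jul 17, 2024, 5 business days (Jul 18, Jul 19, Jul 22, Jul 23, Jul 24, skipping weekends) brings us to Wednesday, Jul 24, 2024, which is the last day of the waiting period.
The date on which the default interest accrual becomes due: 5 calendar days after Jul 24, 2024 is Jul 29, 2024.

Jul 29, 2024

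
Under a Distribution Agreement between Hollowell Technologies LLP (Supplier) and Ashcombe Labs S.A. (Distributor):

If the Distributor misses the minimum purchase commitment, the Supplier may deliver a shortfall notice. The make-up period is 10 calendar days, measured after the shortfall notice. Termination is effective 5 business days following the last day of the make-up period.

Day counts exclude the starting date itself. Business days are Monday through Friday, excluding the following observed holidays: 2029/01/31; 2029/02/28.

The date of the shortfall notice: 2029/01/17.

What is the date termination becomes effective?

The last day of the make-up period: 10 calendar days after 2029/01/17 is 2029/01/27.
From Saturday, 2029/01/27, 5 business days (Jan 29, Jan 30, Feb 1, Feb 2, Feb 5, skipping weekends and the listed holiday on Jan 31) brings us to Monday, 2029/02/05, which is the date termination becomes effective.

2029/02/05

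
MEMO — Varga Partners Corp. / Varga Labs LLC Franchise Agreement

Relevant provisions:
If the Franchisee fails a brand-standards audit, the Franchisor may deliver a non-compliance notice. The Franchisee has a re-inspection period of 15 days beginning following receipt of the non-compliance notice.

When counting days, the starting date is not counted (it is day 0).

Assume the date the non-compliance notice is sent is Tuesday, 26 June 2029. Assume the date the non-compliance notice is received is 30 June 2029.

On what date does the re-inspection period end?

The last day of the re-inspection period: 30 June 2029 + 15 days = 15 July 2029.

15 July 2029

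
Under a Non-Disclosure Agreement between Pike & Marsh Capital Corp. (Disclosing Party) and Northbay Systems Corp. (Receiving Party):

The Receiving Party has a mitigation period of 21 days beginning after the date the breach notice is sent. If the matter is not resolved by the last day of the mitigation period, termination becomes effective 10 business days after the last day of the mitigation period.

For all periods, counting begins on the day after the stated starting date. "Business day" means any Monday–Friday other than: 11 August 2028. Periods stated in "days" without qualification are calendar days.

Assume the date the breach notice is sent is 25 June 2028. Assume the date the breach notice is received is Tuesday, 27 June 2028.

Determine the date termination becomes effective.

28 July 2028

The last day of the mitigation period: 21 calendar days after 25 June 2028 is 16 July 2028.
The date termination becomes effective: counting 10 business days from Sunday, 16 July 2028 (Jul 17, Jul 18, Jul 19, Jul 20, Jul 21, Jul 24, Jul 25, Jul 26, Jul 27, Jul 28, skipping weekends) reaches Friday, 28 July 2028.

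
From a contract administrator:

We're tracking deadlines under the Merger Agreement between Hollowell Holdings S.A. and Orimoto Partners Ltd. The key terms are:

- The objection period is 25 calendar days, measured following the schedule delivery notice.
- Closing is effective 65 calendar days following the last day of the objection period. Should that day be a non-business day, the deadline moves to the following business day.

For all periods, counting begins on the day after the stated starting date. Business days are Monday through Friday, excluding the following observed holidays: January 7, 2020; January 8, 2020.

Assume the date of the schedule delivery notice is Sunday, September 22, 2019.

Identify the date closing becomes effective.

The last day of the objection period: September 22, 2019 + 25 days = October 17, 2019.
The date closing becomes effective: 65 calendar days after October 17, 2019 is December 21, 2019. That falls on a Saturday, so it rolls to the next business day, Monday, December 23, 2019.

December 23, 2019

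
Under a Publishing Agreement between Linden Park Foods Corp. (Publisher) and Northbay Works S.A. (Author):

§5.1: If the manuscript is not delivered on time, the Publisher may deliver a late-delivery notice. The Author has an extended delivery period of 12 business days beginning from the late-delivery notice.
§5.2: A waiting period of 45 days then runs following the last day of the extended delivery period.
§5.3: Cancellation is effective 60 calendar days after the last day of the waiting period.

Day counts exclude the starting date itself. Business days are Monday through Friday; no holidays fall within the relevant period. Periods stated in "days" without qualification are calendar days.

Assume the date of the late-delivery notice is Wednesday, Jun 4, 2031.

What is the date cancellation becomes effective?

Oct 3, 2031

From Wednesday, Jun 4, 2031, 12 business days (Jun 5, Jun 6, Jun 9, Jun 10, …, Jun 18, Jun 19, Jun 20, skipping weekends) brings us to Friday, Jun 20, 2031, which is the last day of the extended delivery period.
Adding 45 calendar days to Jun 20, 2031 gives Aug 4, 2031, which is the last day of the waiting period.
The date cancellation becomes effective: 60 calendar days after Aug 4, 2031 is Oct 3, 2031.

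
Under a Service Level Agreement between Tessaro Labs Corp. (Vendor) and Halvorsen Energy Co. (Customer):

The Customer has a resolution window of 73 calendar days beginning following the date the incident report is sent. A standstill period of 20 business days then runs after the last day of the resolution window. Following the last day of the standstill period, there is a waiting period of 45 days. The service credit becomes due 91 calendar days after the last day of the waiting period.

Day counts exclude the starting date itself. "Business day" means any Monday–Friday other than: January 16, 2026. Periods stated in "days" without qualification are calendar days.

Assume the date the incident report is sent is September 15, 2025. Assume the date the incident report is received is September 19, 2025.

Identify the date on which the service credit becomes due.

Adding 73 calendar days to September 15, 2025 gives November 27, 2025, which is the last day of the resolution window.
The last day of the standstill period: counting 20 business days from Thursday, November 27, 2025 (Nov 28, Dec 1, Dec 2, Dec 3, …, Dec 23, Dec 24, Dec 25, skipping weekends) reaches Thursday, December 25, 2025.
Adding 45 calendar days to December 25, 2025 gives February 8, 2026, which is the last day of the waiting period.
The date on which the service credit becomes due: 91 calendar days after February 8, 2026 is May 10, 2026.

May 10, 2026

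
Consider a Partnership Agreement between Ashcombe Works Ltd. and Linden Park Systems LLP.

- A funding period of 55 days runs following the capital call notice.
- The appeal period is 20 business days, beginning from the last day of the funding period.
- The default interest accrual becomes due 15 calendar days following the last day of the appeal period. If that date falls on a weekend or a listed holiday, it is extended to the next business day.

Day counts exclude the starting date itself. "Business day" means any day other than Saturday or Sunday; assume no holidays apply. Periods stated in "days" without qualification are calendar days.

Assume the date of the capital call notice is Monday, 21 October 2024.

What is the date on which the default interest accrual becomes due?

The last day of the funding period: 21 October 2024 + 55 days = 15 December 2024.
The last day of the appeal period: counting 20 business days from Sunday, 15 December 2024 (Dec 16, Dec 17, Dec 18, Dec 19, …, Jan 8, Jan 9, Jan 10, skipping weekends) reaches Friday, 10 January 2025.
The date on which the default interest accrual becomes due: 15 calendar days after 10 January 2025 is 25 January 2025. That falls on a Saturday, so it rolls to the next business day, Monday, 27 January 2025.

27 January 2025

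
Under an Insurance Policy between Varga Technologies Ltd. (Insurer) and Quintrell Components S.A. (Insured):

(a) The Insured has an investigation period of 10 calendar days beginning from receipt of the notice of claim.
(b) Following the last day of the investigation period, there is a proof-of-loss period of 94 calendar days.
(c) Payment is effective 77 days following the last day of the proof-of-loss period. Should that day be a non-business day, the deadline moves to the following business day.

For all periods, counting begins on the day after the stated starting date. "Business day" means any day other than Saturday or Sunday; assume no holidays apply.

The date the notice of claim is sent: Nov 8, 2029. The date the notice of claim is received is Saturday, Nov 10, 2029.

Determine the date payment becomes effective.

Adding 10 calendar days to Nov 10, 2029 gives Nov 20, 2029, which is the last day of the investigation period.
The last day of the proof-of-loss period: Nov 20, 2029 + 94 days = Feb 22, 2030.
The date payment becomes effective: Feb 22, 2030 + 77 days = May 10, 2030. May 10, 2030 is a Friday, so no roll-forward applies.

May 10, 2030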